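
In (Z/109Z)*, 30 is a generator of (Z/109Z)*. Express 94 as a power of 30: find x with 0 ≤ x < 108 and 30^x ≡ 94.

22

Baby-step giant-step with m = ceil(sqrt(108)) = 11.
Baby table (30^j mod 109 for j=0..10):
  0:1  1:30  2:28  3:77  4:21  5:85  6:43  7:91
  8:5  9:41  10:31
Giant step factor: 30^(-11) ≡ 47 (mod 109).
Scan 94·47^i mod 109 for i = 0, 1, …:
  i=0: 94   i=1: 58   i=2: 1
Match at i=2, j=0: x = 2·11 + 0 = 22.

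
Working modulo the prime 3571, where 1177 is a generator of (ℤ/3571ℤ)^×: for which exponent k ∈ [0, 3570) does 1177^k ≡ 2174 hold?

Baby-step giant-step with m = ceil(sqrt(3570)) = 60.
Baby table (1177^j mod 3571 for j=0..59):
  0:1  1:1177  2:3352  3:2920  4:1538  5:3300  6:2423  7:2213
  8:1442  9:1009  10:2021  11:431  12:205  13:2028  14:1528  15:2243
  16:1042  17:1581  18:346  19:148  20:2788  21:3298  22:69  23:2651
  24:2744  25:1504  26:2563  27:2727  28:2921  29:2715  30:3081  31:1772
  32:180  33:1171  34:3432  35:663  36:1873  37:1214  38:478  39:1959
  40:2448  41:3070  42:3109  43:2589  44:1190  45:798  46:73  47:217
  48:1868  49:2471  50:1573  51:1643  52:1900  53:854  54:1707  55:2237
  56:1122  57:2895  58:681  59:1633
Giant step factor: 1177^(-60) ≡ 1292 (mod 3571).
Scan 2174·1292^i mod 3571 for i = 0, 1, …:
  i=0: 2174   i=1: 2002   i=2: 1180   i=3: 3314
  i=4: 59   i=5: 1237   i=6: 1967   i=7: 2383
  i=8: 634   i=9: 1369     …   i=19: 1166
  i=20: 3081
Match at i=20, j=30: k = 20·60 + 30 = 1230.

1230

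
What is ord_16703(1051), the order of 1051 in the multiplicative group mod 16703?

16702

The order of 1051 must divide p − 1 = 16702 = 2 · 7 · 1193.
Divisors: 1, 2, 7, 14, 1193, 2386, 8351, 16702.
Check each in increasing order: 1051^1 ≡ 1051;  1051^2 ≡ 2203;  1051^7 ≡ 12581;  1051^14 ≡ 3933;  1051^1193 ≡ 7814;  1051^2386 ≡ 9131;  1051^8351 ≡ 16702;  1051^16702 ≡ 1.
Smallest exponent giving 1 is 16702.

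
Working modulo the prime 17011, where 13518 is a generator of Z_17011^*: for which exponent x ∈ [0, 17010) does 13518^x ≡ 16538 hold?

2588

Baby-step giant-step with m = ceil(sqrt(17010)) = 131.
Baby table (13518^j mod 17011 for j=0..130):
  0:1  1:13518  2:4162  3:6539  4:5046  5:14729  6:9878  7:11465
  8:13660  9:1475  10:2158  11:14990  12:16799  13:9043  14:2228  15:8634
  16:1941  17:7476  18:15228  19:1993  20:12961  21:10509  22:1801  23:3177
  24:10922  25:5127  26:3972  27:6780  28:13783  29:14122  30:3754  31:2759
  32:8050  33:533  34:9441  35:6916  36:15043  37:1780  38:8486  39:8575
  40:3896  41:72  42:3669  43:10477  44:11511  45:6081  46:5806  47:13765
  48:8952  49:13893  50:4134  51:2277  52:7587  53:1747  54:4678  55:7317
  56:9252  57:3664  58:10931  59:7712  60:7408  61:14598  62:8164  63:10595
  64:7601  65:3878  66:11913  67:13808  68:11852  69:5738  70:13135  71:15123
  72:11527  73:1226  74:4354  75:16323  76:4633  77:11403  78:9083  79:15607
  80:5004  81:8336  82:5184  83:9003  84:5860  85:12264  86:12557  87:9768
  88:4442  89:15137  90:13658  91:8461  92:10845  93:1912  94:6707  95:13607
  96:16494  97:2715  98:8643  99:4526  100:10912  101:6035  102:13385  103:9434
  104:14356  105:2920  106:7040  107:7186  108:7538  109:2794  110:4872  111:10115
  112:152  113:13416  114:3217  115:7290  116:1497  117:10367  118:4488  119:7558
  120:978  121:3057  122:4807  123:16017  124:1798  125:13656  126:15447  127:2521
  128:5845  129:13626  130:1160
Giant step factor: 13518^(-131) ≡ 15191 (mod 17011).
Scan 16538·15191^i mod 17011 for i = 0, 1, …:
  i=0: 16538   i=1: 10310   i=2: 15944   i=3: 2686
  i=4: 10648   i=5: 13180   i=6: 14921   i=7: 10347
  i=8: 16648   i=9: 14242     …   i=18: 1736
  i=19: 4526
Match at i=19, j=99: x = 19·131 + 99 = 2588.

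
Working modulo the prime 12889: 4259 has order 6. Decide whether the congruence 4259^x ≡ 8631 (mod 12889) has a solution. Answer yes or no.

⟨4259⟩ has order 6; its elements mod 12889 are {1, 4258, 4259, 8630, 8631, 12888}.
8631 is in this set.

yes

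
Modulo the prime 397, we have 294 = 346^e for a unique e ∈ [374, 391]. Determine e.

375

Compute 346^374 mod 397 = 111, then multiply by 346 repeatedly:
  346^374=111  346^375=294
Found 294 at exponent 375.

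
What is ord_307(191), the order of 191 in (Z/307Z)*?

The order of 191 must divide p − 1 = 306 = 2 · 3^2 · 17.
Divisors: 1, 2, 3, 6, 9, 17, 18, 34, 51, 102, 153, 306.
Check each in increasing order: 191^1 ≡ 191;  191^2 ≡ 255;  191^3 ≡ 199;  191^6 ≡ 305;  191^9 ≡ 216;  191^17 ≡ 53;  191^18 ≡ 299;  191^34 ≡ 46;  191^51 ≡ 289;  191^102 ≡ 17;  191^153 ≡ 1.
Smallest exponent giving 1 is 153.

153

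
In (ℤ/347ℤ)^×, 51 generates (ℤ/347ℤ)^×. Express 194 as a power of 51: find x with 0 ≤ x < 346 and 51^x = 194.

286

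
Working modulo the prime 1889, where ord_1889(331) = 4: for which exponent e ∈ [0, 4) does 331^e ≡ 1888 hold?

2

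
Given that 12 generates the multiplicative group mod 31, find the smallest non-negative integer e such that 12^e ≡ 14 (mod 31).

Successive powers of 12 modulo 31:
  12^0=1  12^1=12  12^2=20  12^3=23  12^4=28  12^5=26
  12^6=2  12^7=24  12^8=9  12^9=15  12^10=25  12^11=21
  12^12=4  12^13=17  12^14=18  12^15=30  12^16=19  12^17=11
  12^18=8  12^19=3  12^20=5  12^21=29  12^22=7  12^23=22
  12^24=16  12^25=6  12^26=10  12^27=27  12^28=14
So 12^28 ≡ 14 (mod 31), giving e = 28.

28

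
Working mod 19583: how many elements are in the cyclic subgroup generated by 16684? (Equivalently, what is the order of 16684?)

The order of 16684 must divide p − 1 = 19582 = 2 · 9791.
Divisors: 1, 2, 9791, 19582.
Check each in increasing order: 16684^1 ≡ 16684;  16684^2 ≡ 3094;  16684^9791 ≡ 1.
Smallest exponent giving 1 is 9791.

9791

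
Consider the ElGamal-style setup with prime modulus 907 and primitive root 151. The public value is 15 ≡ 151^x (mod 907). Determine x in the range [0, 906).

90

Baby-step giant-step with m = ceil(sqrt(906)) = 31.
Baby table (151^j mod 907 for j=0..30):
  0:1  1:151  2:126  3:886  4:457  5:75  6:441  7:380
  8:239  9:716  10:183  11:423  12:383  13:692  14:187  15:120
  16:887  17:608  18:201  19:420  20:837  21:314  22:250  23:563
  24:662  25:192  26:875  27:610  28:503  29:672  30:795
Giant step factor: 151^(-31) ≡ 243 (mod 907).
Scan 15·243^i mod 907 for i = 0, 1, …:
  i=0: 15   i=1: 17   i=2: 503
Match at i=2, j=28: x = 2·31 + 28 = 90.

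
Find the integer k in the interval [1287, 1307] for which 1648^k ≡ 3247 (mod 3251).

Compute 1648^1287 mod 3251 = 3191, then multiply by 1648 repeatedly:
  1648^1287=3191  1648^1288=1901  1648^1289=2135  1648^1290=898  1648^1291=699
  1648^1292=1098  1648^1293=1948  1648^1294=1567  1648^1295=1122  1648^1296=2488
  1648^1297=713  1648^1298=1413  1648^1299=908  1648^1300=924  1648^1301=1284
  1648^1302=2882  1648^1303=3076  1648^1304=939  1648^1305=3247
Found 3247 at exponent 1305.

1305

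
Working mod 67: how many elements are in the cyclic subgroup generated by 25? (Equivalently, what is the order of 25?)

The order of 25 must divide p − 1 = 66 = 2 · 3 · 11.
Divisors: 1, 2, 3, 6, 11, 22, 33, 66.
Check each in increasing order: 25^1 ≡ 25;  25^2 ≡ 22;  25^3 ≡ 14;  25^6 ≡ 62;  25^11 ≡ 1.
Smallest exponent giving 1 is 11.

11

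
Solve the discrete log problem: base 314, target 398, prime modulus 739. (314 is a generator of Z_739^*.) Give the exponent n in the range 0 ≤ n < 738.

Baby-step giant-step with m = ceil(sqrt(738)) = 28.
Baby table (314^j mod 739 for j=0..27):
  0:1  1:314  2:309  3:217  4:150  5:543  6:532  7:34
  8:330  9:160  10:727  11:666  12:726  13:352  14:417  15:135
  16:267  17:331  18:474  19:297  20:144  21:137  22:156  23:210
  24:169  25:597  26:491  27:462
Giant step factor: 314^(-28) ≡ 386 (mod 739).
Scan 398·386^i mod 739 for i = 0, 1, …:
  i=0: 398   i=1: 655   i=2: 92   i=3: 40
  i=4: 660   i=5: 544   i=6: 108   i=7: 304
  i=8: 582   i=9: 735   i=10: 673   i=11: 389
  i=12: 137
Match at i=12, j=21: n = 12·28 + 21 = 357.

357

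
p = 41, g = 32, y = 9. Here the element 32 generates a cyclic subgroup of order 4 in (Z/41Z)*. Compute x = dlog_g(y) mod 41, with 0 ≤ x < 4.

Successive powers of 32 modulo 41:
  32^0=1  32^1=32  32^2=40  32^3=9
So 32^3 ≡ 9 (mod 41), giving x = 3.

3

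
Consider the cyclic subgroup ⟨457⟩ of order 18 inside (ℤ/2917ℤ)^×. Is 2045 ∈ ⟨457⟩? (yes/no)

2045 ∈ ⟨457⟩ iff 2045^18 ≡ 1 (mod 2917), since |⟨457⟩| = 18.
2045^18 mod 2917 = 2441.
Since 2441 ≠ 1, 2045 does not lie in the subgroup.

no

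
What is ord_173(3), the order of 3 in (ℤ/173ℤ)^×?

The order of 3 must divide p − 1 = 172 = 2^2 · 43.
Divisors: 1, 2, 4, 43, 86, 172.
Check each in increasing order: 3^1 ≡ 3;  3^2 ≡ 9;  3^4 ≡ 81;  3^43 ≡ 93;  3^86 ≡ 172;  3^172 ≡ 1.
Smallest exponent giving 1 is 172.

172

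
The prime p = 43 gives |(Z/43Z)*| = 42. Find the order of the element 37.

The order of 37 must divide p − 1 = 42 = 2 · 3 · 7.
Divisors: 1, 2, 3, 6, 7, 14, 21, 42.
Check each in increasing order: 37^1 ≡ 37;  37^2 ≡ 36;  37^3 ≡ 42;  37^6 ≡ 1.
Smallest exponent giving 1 is 6.

6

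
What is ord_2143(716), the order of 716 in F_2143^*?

1071

The order of 716 must divide p − 1 = 2142 = 2 · 3^2 · 7 · 17.
Divisors: 1, 2, 3, 6, 7, 9, 14, 17, 18, 21, 34, 42, 51, 63, 102, 119, 126, 153, 238, 306, 357, 714, 1071, 2142.
Check each in increasing order: 716^1 ≡ 716;  716^2 ≡ 479;  716^3 ≡ 84;  716^6 ≡ 627;  716^7 ≡ 1045;  716^9 ≡ 1236;  716^14 ≡ 1238;  716^17 ≡ 1128;  716^18 ≡ 1880;  716^21 ≡ 1481;  716^34 ≡ 1585;  716^42 ≡ 1072;  716^51 ≡ 618;  716^63 ≡ 1812;  716^102 ≡ 470;  716^119 ≡ 839;  716^126 ≡ 268;  716^153 ≡ 1155;  716^238 ≡ 1017;  716^306 ≡ 1079;  716^357 ≡ 349;  716^714 ≡ 1793;  716^1071 ≡ 1.
Smallest exponent giving 1 is 1071.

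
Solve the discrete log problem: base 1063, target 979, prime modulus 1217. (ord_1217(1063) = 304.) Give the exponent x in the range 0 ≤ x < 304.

172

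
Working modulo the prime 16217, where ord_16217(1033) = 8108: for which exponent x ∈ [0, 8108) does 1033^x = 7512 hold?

Baby-step giant-step with m = ceil(sqrt(8108)) = 91.
Baby table (1033^j mod 16217 for j=0..90):
  0:1  1:1033  2:12984  3:1013  4:8541  5:805  6:4498  7:8372
  8:4615  9:15714  10:15562  11:4499  12:9405  13:1382  14:510  15:7886
  16:5304  17:13903  18:9754  19:5125  20:7383  21:4649  22:2185  23:2942
  24:6507  25:7893  26:12535  27:7489  28:628  29:44  30:13018  31:3701
  32:12138  33:2813  34:2986  35:3308  36:11594  37:8456  38:10302  39:3614
  40:3352  41:8395  42:12157  43:6223  44:6427  45:6338  46:11703  47:7534
  48:14679  49:512  50:9952  51:15055  52:15929  53:10619  54:6735  55:162
  56:5176  57:11415  58:1936  59:5197  60:674  61:15128  62:10253  63:1648
  64:15816  65:7409  66:15290  67:15429  68:13063  69:1535  70:12606  71:15964
  72:14340  73:7099  74:3183  75:12205  76:7156  77:13413  78:6311  79:29
  80:13740  81:3545  82:13160  83:4434  84:7128  85:706  86:15750  87:4099
  88:1630  89:13439  90:735
Giant step factor: 1033^(-91) ≡ 5514 (mod 16217).
Scan 7512·5514^i mod 16217 for i = 0, 1, …:
  i=0: 7512   i=1: 2950   i=2: 649   i=3: 10846
  i=4: 12765   i=5: 4430   i=6: 4218   i=7: 2874
  i=8: 3227   i=9: 3629     …   i=59: 7865
  i=60: 3352
Match at i=60, j=40: x = 60·91 + 40 = 5500.

5500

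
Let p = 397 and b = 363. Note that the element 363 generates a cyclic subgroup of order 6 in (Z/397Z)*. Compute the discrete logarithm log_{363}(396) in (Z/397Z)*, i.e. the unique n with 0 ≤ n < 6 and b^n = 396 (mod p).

3

Successive powers of 363 modulo 397:
  363^0=1  363^1=363  363^2=362  363^3=396
So 363^3 ≡ 396 (mod 397), giving n = 3.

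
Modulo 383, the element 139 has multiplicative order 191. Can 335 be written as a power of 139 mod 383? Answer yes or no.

no

335 ∈ ⟨139⟩ iff 335^191 ≡ 1 (mod 383), since |⟨139⟩| = 191.
335^191 mod 383 = 382.
Since 382 ≠ 1, 335 does not lie in the subgroup.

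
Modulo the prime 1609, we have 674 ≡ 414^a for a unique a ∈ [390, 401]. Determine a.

Compute 414^390 mod 1609 = 1274, then multiply by 414 repeatedly:
  414^390=1274  414^391=1293  414^392=1114  414^393=1022  414^394=1550
  414^395=1318  414^396=201  414^397=1155  414^398=297  414^399=674
Found 674 at exponent 399.

399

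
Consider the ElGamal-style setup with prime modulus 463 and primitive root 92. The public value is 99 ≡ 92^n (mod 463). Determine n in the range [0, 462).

117

Baby-step giant-step with m = ceil(sqrt(462)) = 22.
Baby table (92^j mod 463 for j=0..21):
  0:1  1:92  2:130  3:385  4:232  5:46  6:65  7:424
  8:116  9:23  10:264  11:212  12:58  13:243  14:132  15:106
  16:29  17:353  18:66  19:53  20:246  21:408
Giant step factor: 92^(-22) ≡ 449 (mod 463).
Scan 99·449^i mod 463 for i = 0, 1, …:
  i=0: 99   i=1: 3   i=2: 421   i=3: 125
  i=4: 102   i=5: 424
Match at i=5, j=7: n = 5·22 + 7 = 117.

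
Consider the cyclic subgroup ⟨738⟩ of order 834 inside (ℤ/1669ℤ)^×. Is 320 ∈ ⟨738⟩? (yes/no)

yes

320 ∈ ⟨738⟩ iff 320^834 ≡ 1 (mod 1669), since |⟨738⟩| = 834.
320^834 mod 1669 = 1.
Since 1 = 1, 320 lies in the subgroup.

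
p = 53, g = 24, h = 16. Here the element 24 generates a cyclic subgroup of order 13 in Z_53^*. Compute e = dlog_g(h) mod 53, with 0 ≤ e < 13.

Successive powers of 24 modulo 53:
  24^0=1  24^1=24  24^2=46  24^3=44  24^4=49  24^5=10
  24^6=28  24^7=36  24^8=16
So 24^8 ≡ 16 (mod 53), giving e = 8.

8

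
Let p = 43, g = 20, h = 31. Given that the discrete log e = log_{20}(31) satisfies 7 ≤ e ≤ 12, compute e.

10

Compute 20^7 mod 43 = 37, then multiply by 20 repeatedly:
  20^7=37  20^8=9  20^9=8  20^10=31
Found 31 at exponent 10.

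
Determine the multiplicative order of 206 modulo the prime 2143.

306

The order of 206 must divide p − 1 = 2142 = 2 · 3^2 · 7 · 17.
Divisors: 1, 2, 3, 6, 7, 9, 14, 17, 18, 21, 34, 42, 51, 63, 102, 119, 126, 153, 238, 306, 357, 714, 1071, 2142.
Check each in increasing order: 206^1 ≡ 206;  206^2 ≡ 1719;  206^3 ≡ 519;  206^6 ≡ 1486;  206^7 ≡ 1810;  206^9 ≡ 1897;  206^14 ≡ 1596;  206^17 ≡ 1126;  206^18 ≡ 512;  206^21 ≡ 2139;  206^34 ≡ 1363;  206^42 ≡ 16;  206^51 ≡ 350;  206^63 ≡ 2079;  206^102 ≡ 349;  206^119 ≡ 805;  206^126 ≡ 1953;  206^153 ≡ 2142;  206^238 ≡ 839;  206^306 ≡ 1.
Smallest exponent giving 1 is 306.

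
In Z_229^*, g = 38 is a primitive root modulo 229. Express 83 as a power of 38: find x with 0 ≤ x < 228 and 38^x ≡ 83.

68

Baby-step giant-step with m = ceil(sqrt(228)) = 16.
Baby table (38^j mod 229 for j=0..15):
  0:1  1:38  2:70  3:141  4:91  5:23  6:187  7:7
  8:37  9:32  10:71  11:179  12:161  13:164  14:49  15:30
Giant step factor: 38^(-16) ≡ 183 (mod 229).
Scan 83·183^i mod 229 for i = 0, 1, …:
  i=0: 83   i=1: 75   i=2: 214   i=3: 3
  i=4: 91
Match at i=4, j=4: x = 4·16 + 4 = 68.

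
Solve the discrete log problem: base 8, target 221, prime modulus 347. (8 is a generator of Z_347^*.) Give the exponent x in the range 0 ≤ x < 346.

25

Baby-step giant-step with m = ceil(sqrt(346)) = 19.
Baby table (8^j mod 347 for j=0..18):
  0:1  1:8  2:64  3:165  4:279  5:150  6:159  7:231
  8:113  9:210  10:292  11:254  12:297  13:294  14:270  15:78
  16:277  17:134  18:31
Giant step factor: 8^(-19) ≡ 7 (mod 347).
Scan 221·7^i mod 347 for i = 0, 1, …:
  i=0: 221   i=1: 159
Match at i=1, j=6: x = 1·19 + 6 = 25.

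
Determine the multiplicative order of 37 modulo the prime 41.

The order of 37 must divide p − 1 = 40 = 2^3 · 5.
Divisors: 1, 2, 4, 5, 8, 10, 20, 40.
Check each in increasing order: 37^1 ≡ 37;  37^2 ≡ 16;  37^4 ≡ 10;  37^5 ≡ 1.
Smallest exponent giving 1 is 5.

5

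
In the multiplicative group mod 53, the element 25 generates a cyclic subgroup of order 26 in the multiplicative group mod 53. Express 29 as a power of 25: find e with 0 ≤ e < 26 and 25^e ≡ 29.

Successive powers of 25 modulo 53:
  25^0=1  25^1=25  25^2=42  25^3=43  25^4=15  25^5=4
  25^6=47  25^7=9  25^8=13  25^9=7  25^10=16  25^11=29
So 25^11 ≡ 29 (mod 53), giving e = 11.

11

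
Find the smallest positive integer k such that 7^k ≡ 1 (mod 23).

22

The order of 7 must divide p − 1 = 22 = 2 · 11.
Divisors: 1, 2, 11, 22.
Check each in increasing order: 7^1 ≡ 7;  7^2 ≡ 3;  7^11 ≡ 22;  7^22 ≡ 1.
Smallest exponent giving 1 is 22.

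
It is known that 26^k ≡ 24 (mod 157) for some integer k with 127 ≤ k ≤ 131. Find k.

131

Compute 26^127 mod 157 = 18, then multiply by 26 repeatedly:
  26^127=18  26^128=154  26^129=79  26^130=13  26^131=24
Found 24 at exponent 131.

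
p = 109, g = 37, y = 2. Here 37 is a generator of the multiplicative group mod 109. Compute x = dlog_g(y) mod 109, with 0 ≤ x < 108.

Baby-step giant-step with m = ceil(sqrt(108)) = 11.
Baby table (37^j mod 109 for j=0..10):
  0:1  1:37  2:61  3:77  4:15  5:10  6:43  7:65
  8:7  9:41  10:100
Giant step factor: 37^(-11) ≡ 18 (mod 109).
Scan 2·18^i mod 109 for i = 0, 1, …:
  i=0: 2   i=1: 36   i=2: 103   i=3: 1
Match at i=3, j=0: x = 3·11 + 0 = 33.

33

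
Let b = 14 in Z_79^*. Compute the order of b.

The order of 14 must divide p − 1 = 78 = 2 · 3 · 13.
Divisors: 1, 2, 3, 6, 13, 26, 39, 78.
Check each in increasing order: 14^1 ≡ 14;  14^2 ≡ 38;  14^3 ≡ 58;  14^6 ≡ 46;  14^13 ≡ 78;  14^26 ≡ 1.
Smallest exponent giving 1 is 26.

26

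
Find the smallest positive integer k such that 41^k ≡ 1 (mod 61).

10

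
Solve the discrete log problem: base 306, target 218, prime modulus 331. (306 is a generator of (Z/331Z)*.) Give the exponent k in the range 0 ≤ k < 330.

Baby-step giant-step with m = ceil(sqrt(330)) = 19.
Baby table (306^j mod 331 for j=0..18):
  0:1  1:306  2:294  3:263  4:45  5:199  6:321  7:250
  8:39  9:18  10:212  11:327  12:100  13:148  14:272  15:151
  16:197  17:40  18:324
Giant step factor: 306^(-19) ≡ 244 (mod 331).
Scan 218·244^i mod 331 for i = 0, 1, …:
  i=0: 218   i=1: 232   i=2: 7   i=3: 53
  i=4: 23   i=5: 316   i=6: 312   i=7: 329
  i=8: 174   i=9: 88   i=10: 288   i=11: 100
Match at i=11, j=12: k = 11·19 + 12 = 221.

221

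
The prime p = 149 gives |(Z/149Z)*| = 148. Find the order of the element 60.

The order of 60 must divide p − 1 = 148 = 2^2 · 37.
Divisors: 1, 2, 4, 37, 74, 148.
Check each in increasing order: 60^1 ≡ 60;  60^2 ≡ 24;  60^4 ≡ 129;  60^37 ≡ 105;  60^74 ≡ 148;  60^148 ≡ 1.
Smallest exponent giving 1 is 148.

148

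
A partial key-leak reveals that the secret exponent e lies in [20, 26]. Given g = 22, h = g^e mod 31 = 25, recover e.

Compute 22^20 mod 31 = 25, then multiply by 22 repeatedly:
  22^20=25
Found 25 at exponent 20.

20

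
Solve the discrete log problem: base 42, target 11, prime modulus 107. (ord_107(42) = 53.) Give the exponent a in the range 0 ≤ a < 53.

Successive powers of 42 modulo 107:
  42^0=1  42^1=42  42^2=52  42^3=44  42^4=29  42^5=41
  42^6=10  42^7=99  42^8=92  42^9=12  42^10=76  42^11=89
  42^12=100  42^13=27  42^14=64  42^15=13  42^16=11
So 42^16 ≡ 11 (mod 107), giving a = 16.

16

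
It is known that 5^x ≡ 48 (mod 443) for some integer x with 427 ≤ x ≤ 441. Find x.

436

Compute 5^427 mod 443 = 185, then multiply by 5 repeatedly:
  5^427=185  5^428=39  5^429=195  5^430=89  5^431=2
  5^432=10  5^433=50  5^434=250  5^435=364  5^436=48
Found 48 at exponent 436.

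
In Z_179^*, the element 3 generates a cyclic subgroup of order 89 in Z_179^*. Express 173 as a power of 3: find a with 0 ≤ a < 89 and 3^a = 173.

Baby-step giant-step with m = ceil(sqrt(89)) = 10.
Baby table (3^j mod 179 for j=0..9):
  0:1  1:3  2:9  3:27  4:81  5:64  6:13  7:39
  8:117  9:172
Giant step factor: 3^(-10) ≡ 17 (mod 179).
Scan 173·17^i mod 179 for i = 0, 1, …:
  i=0: 173   i=1: 77   i=2: 56   i=3: 57
  i=4: 74   i=5: 5   i=6: 85   i=7: 13
Match at i=7, j=6: a = 7·10 + 6 = 76.

76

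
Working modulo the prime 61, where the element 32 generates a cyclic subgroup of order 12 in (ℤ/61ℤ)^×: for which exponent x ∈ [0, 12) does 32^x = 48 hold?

2

Successive powers of 32 modulo 61:
  32^0=1  32^1=32  32^2=48
So 32^2 ≡ 48 (mod 61), giving x = 2.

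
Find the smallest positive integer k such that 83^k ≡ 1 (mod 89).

The order of 83 must divide p − 1 = 88 = 2^3 · 11.
Divisors: 1, 2, 4, 8, 11, 22, 44, 88.
Check each in increasing order: 83^1 ≡ 83;  83^2 ≡ 36;  83^4 ≡ 50;  83^8 ≡ 8;  83^11 ≡ 52;  83^22 ≡ 34;  83^44 ≡ 88;  83^88 ≡ 1.
Smallest exponent giving 1 is 88.

88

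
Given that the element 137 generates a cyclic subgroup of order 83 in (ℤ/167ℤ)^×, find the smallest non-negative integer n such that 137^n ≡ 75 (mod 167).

Baby-step giant-step with m = ceil(sqrt(83)) = 10.
Baby table (137^j mod 167 for j=0..9):
  0:1  1:137  2:65  3:54  4:50  5:3  6:77  7:28
  8:162  9:150
Giant step factor: 137^(-10) ≡ 130 (mod 167).
Scan 75·130^i mod 167 for i = 0, 1, …:
  i=0: 75   i=1: 64   i=2: 137
Match at i=2, j=1: n = 2·10 + 1 = 21.

21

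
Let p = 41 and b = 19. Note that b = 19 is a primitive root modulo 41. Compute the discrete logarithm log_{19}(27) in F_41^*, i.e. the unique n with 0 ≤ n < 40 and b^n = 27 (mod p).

Successive powers of 19 modulo 41:
  19^0=1  19^1=19  19^2=33  19^3=12  19^4=23  19^5=27
So 19^5 ≡ 27 (mod 41), giving n = 5.

5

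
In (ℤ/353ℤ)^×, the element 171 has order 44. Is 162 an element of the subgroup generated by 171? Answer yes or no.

yes

162 ∈ ⟨171⟩ iff 162^44 ≡ 1 (mod 353), since |⟨171⟩| = 44.
162^44 mod 353 = 1.
Since 1 = 1, 162 lies in the subgroup.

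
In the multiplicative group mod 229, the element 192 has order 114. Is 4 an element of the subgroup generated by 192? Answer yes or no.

4 ∈ ⟨192⟩ iff 4^114 ≡ 1 (mod 229), since |⟨192⟩| = 114.
4^114 mod 229 = 1.
Since 1 = 1, 4 lies in the subgroup.

yes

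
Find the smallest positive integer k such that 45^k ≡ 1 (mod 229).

The order of 45 must divide p − 1 = 228 = 2^2 · 3 · 19.
Divisors: 1, 2, 3, 4, 6, 12, 19, 38, 57, 76, 114, 228.
Check each in increasing order: 45^1 ≡ 45;  45^2 ≡ 193;  45^3 ≡ 212;  45^4 ≡ 151;  45^6 ≡ 60;  45^12 ≡ 165;  45^19 ≡ 95;  45^38 ≡ 94;  45^57 ≡ 228;  45^76 ≡ 134;  45^114 ≡ 1.
Smallest exponent giving 1 is 114.

114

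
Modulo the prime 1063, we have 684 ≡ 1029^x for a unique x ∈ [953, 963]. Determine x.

Compute 1029^953 mod 1063 = 203, then multiply by 1029 repeatedly:
  1029^953=203  1029^954=539  1029^955=808  1029^956=166  1029^957=734
  1029^958=556  1029^959=230  1029^960=684
Found 684 at exponent 960.

960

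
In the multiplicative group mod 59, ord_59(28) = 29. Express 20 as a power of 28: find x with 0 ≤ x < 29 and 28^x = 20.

Successive powers of 28 modulo 59:
  28^0=1  28^1=28  28^2=17  28^3=4  28^4=53  28^5=9
  28^6=16  28^7=35  28^8=36  28^9=5  28^10=22  28^11=26
  28^12=20
So 28^12 ≡ 20 (mod 59), giving x = 12.

12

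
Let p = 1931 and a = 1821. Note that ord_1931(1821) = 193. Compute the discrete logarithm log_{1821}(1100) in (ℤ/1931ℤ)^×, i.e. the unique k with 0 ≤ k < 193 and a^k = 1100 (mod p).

Baby-step giant-step with m = ceil(sqrt(193)) = 14.
Baby table (1821^j mod 1931 for j=0..13):
  0:1  1:1821  2:514  3:1390  4:1580  5:1921  6:1100  7:653
  8:1548  9:1579  10:100  11:586  12:1194  13:1899
Giant step factor: 1821^(-14) ≡ 367 (mod 1931).
Scan 1100·367^i mod 1931 for i = 0, 1, …:
  i=0: 1100
Match at i=0, j=6: k = 0·14 + 6 = 6.

6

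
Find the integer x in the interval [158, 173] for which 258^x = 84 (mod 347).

159

Compute 258^158 mod 347 = 194, then multiply by 258 repeatedly:
  258^158=194  258^159=84
Found 84 at exponent 159.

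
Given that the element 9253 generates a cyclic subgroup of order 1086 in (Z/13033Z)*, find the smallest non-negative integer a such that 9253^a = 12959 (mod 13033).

25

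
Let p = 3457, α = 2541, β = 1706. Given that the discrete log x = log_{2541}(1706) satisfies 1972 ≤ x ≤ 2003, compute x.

Compute 2541^1972 mod 3457 = 1714, then multiply by 2541 repeatedly:
  2541^1972=1714  2541^1973=2911  2541^1974=2328  2541^1975=521  2541^1976=3287
  2541^1977=155  2541^1978=3214  2541^1979=1340  2541^1980=3252  2541^1981=1102
  2541^1982=12  2541^1983=2836  2541^1984=1888  2541^1985=2549  2541^1986=2048
  2541^1987=1183  2541^1988=1870  2541^1989=1752  2541^1990=2673  2541^1991=2545
  2541^1992=2255  2541^1993=1706
Found 1706 at exponent 1993.

1993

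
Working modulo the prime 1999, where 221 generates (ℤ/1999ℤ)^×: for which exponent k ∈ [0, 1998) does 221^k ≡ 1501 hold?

Baby-step giant-step with m = ceil(sqrt(1998)) = 45.
Baby table (221^j mod 1999 for j=0..44):
  0:1  1:221  2:865  3:1260  4:599  5:445  6:394  7:1117
  8:980  9:688  10:124  11:1417  12:1313  13:318  14:313  15:1207
  16:880  17:577  18:1580  19:1354  20:1383  21:1795  22:893  23:1451
  24:831  25:1742  26:1174  27:1583  28:18  29:1979  30:1577  31:691
  32:787  33:14  34:1095  35:116  36:1648  37:390  38:233  39:1518
  40:1645  41:1726  42:1636  43:1736  44:1847
Giant step factor: 221^(-45) ≡ 1590 (mod 1999).
Scan 1501·1590^i mod 1999 for i = 0, 1, …:
  i=0: 1501   i=1: 1783   i=2: 388   i=3: 1228
  i=4: 1496   i=5: 1829   i=6: 1564   i=7: 4
  i=8: 363   i=9: 1458     …   i=30: 131
  i=31: 394
Match at i=31, j=6: k = 31·45 + 6 = 1401.

1401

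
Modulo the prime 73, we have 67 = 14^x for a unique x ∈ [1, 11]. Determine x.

10

Compute 14^1 mod 73 = 14, then multiply by 14 repeatedly:
  14^1=14  14^2=50  14^3=43  14^4=18  14^5=33
  14^6=24  14^7=44  14^8=32  14^9=10  14^10=67
Found 67 at exponent 10.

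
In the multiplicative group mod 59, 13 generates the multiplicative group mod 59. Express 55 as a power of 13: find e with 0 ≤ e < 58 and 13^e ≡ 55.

Baby-step giant-step with m = ceil(sqrt(58)) = 8.
Baby table (13^j mod 59 for j=0..7):
  0:1  1:13  2:51  3:14  4:5  5:6  6:19  7:11
Giant step factor: 13^(-8) ≡ 26 (mod 59).
Scan 55·26^i mod 59 for i = 0, 1, …:
  i=0: 55   i=1: 14
Match at i=1, j=3: e = 1·8 + 3 = 11.

11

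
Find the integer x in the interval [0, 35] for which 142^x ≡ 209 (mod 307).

2

Compute 142^0 mod 307 = 1, then multiply by 142 repeatedly:
  142^0=1  142^1=142  142^2=209
Found 209 at exponent 2.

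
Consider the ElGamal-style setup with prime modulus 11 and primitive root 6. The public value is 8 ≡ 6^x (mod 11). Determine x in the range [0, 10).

7

Successive powers of 6 modulo 11:
  6^0=1  6^1=6  6^2=3  6^3=7  6^4=9  6^5=10
  6^6=5  6^7=8
So 6^7 ≡ 8 (mod 11), giving x = 7.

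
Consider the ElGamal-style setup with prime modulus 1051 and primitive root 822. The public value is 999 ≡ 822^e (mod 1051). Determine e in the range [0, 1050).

Baby-step giant-step with m = ceil(sqrt(1050)) = 33.
Baby table (822^j mod 1051 for j=0..32):
  0:1  1:822  2:942  3:788  4:320  5:290  6:854  7:971
  8:453  9:312  10:20  11:675  12:973  13:1046  14:94  15:545
  16:264  17:502  18:652  19:985  20:400  21:888  22:542  23:951
  24:829  25:390  26:25  27:581  28:428  29:782  30:643  31:944
  32:330
Giant step factor: 822^(-33) ≡ 237 (mod 1051).
Scan 999·237^i mod 1051 for i = 0, 1, …:
  i=0: 999   i=1: 288   i=2: 992   i=3: 731
  i=4: 883   i=5: 122   i=6: 537   i=7: 98
  i=8: 104   i=9: 475     …   i=18: 815
  i=19: 822
Match at i=19, j=1: e = 19·33 + 1 = 628.

628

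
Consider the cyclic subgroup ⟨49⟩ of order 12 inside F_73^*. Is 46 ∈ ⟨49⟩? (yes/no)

yes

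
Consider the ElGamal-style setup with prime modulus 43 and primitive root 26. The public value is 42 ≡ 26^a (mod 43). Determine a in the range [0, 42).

Successive powers of 26 modulo 43:
  26^0=1  26^1=26  26^2=31  26^3=32  26^4=15  26^5=3
  26^6=35  26^7=7  26^8=10  26^9=2  26^10=9  26^11=19
  26^12=21  26^13=30  26^14=6  26^15=27  26^16=14  26^17=20
  26^18=4  26^19=18  26^20=38  26^21=42
So 26^21 ≡ 42 (mod 43), giving a = 21.

21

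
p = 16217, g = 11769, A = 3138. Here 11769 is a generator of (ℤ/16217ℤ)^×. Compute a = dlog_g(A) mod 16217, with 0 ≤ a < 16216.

15355

Baby-step giant-step with m = ceil(sqrt(16216)) = 128.
Baby table (11769^j mod 16217 for j=0..127):
  0:1  1:11769  2:16181  3:14175  4:1296  5:8644  6:1995  7:13156
  8:9265  9:12894  10:7017  11:6109  12:6860  13:7114  14:12512  15:3368
  16:3644  17:8488  18:14769  19:2555  20:3477  21:5322  22:4564  23:3012
  24:14083  25:5087  26:11956  27:11472  28:7443  29:8650  30:7741  31:12940
  32:13230  33:4453  34:10230  35:1862  36:4711  37:14053  38:8791  39:13036
  40:7864  41:997  42:8802  43:12759  44:7468  45:10969  46:6841  47:10541
  48:13196  49:9732  50:11454  51:6422  52:9298  53:12063  54:5829  55:3591
  56:977  57:460  58:13479  59:15874  60:1266  61:12348  62:3075  63:9548
  64:2819  65:13046  66:12035  67:637  68:4599  69:9502  70:12823  71:14702
  72:8665  73:5889  74:12400  75:15034  76:7676  77:10154  78:15570  79:7447
  80:7075  81:7597  82:4772  83:2197  84:6595  85:1993  86:5835  87:9337
  88:761  89:4425  90:5038  91:2870  92:13236  93:10199  94:10014  95:5827
  96:12487  97:1049  98:4544  99:10887  100:14803  101:13493  102:2253  103:762
  104:16194  105:5002  106:828  107:14532  108:2626  109:12009  110:2766  111:5535
  112:13943  113:11561  114:779  115:5446  116:4390  117:14765  118:4130  119:3621
  120:13490  121:15597  122:870  123:6103  124:1114  125:7330  126:8547  127:11809
Giant step factor: 11769^(-128) ≡ 9670 (mod 16217).
Scan 3138·9670^i mod 16217 for i = 0, 1, …:
  i=0: 3138   i=1: 2453   i=2: 11256   i=3: 13233
  i=4: 10980   i=5: 3901   i=6: 1928   i=7: 10427
  i=8: 8001   i=9: 14580     …   i=118: 3239
  i=119: 6103
Match at i=119, j=123: a = 119·128 + 123 = 15355.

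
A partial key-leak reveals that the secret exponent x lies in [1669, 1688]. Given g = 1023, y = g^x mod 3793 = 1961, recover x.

Compute 1023^1669 mod 3793 = 2146, then multiply by 1023 repeatedly:
  1023^1669=2146  1023^1670=3004  1023^1671=762  1023^1672=1961
Found 1961 at exponent 1672.

1672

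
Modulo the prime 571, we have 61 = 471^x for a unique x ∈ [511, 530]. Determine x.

524

Compute 471^511 mod 571 = 130, then multiply by 471 repeatedly:
  471^511=130  471^512=133  471^513=404  471^514=141  471^515=175
  471^516=201  471^517=456  471^518=80  471^519=565  471^520=29
  471^521=526  471^522=503  471^523=519  471^524=61
Found 61 at exponent 524.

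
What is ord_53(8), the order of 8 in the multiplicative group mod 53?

52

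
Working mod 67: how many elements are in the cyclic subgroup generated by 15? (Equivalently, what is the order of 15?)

11

The order of 15 must divide p − 1 = 66 = 2 · 3 · 11.
Divisors: 1, 2, 3, 6, 11, 22, 33, 66.
Check each in increasing order: 15^1 ≡ 15;  15^2 ≡ 24;  15^3 ≡ 25;  15^6 ≡ 22;  15^11 ≡ 1.
Smallest exponent giving 1 is 11.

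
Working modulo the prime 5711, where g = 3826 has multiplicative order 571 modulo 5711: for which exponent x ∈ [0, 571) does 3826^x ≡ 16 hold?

Baby-step giant-step with m = ceil(sqrt(571)) = 24.
Baby table (3826^j mod 5711 for j=0..23):
  0:1  1:3826  2:983  3:3120  4:1130  5:153  6:2856  7:1913
  8:3347  9:1560  10:565  11:2932  12:1428  13:3812  14:4529  15:780
  16:3138  17:1466  18:714  19:1906  20:5120  21:390  22:1569  23:733
Giant step factor: 3826^(-24) ≡ 16 (mod 5711).
Scan 16·16^i mod 5711 for i = 0, 1, …:
  i=0: 16   i=1: 256   i=2: 4096   i=3: 2715
  i=4: 3463   i=5: 4009   i=6: 1323   i=7: 4035
  i=8: 1739   i=9: 4980     …   i=21: 833
  i=22: 1906
Match at i=22, j=19: x = 22·24 + 19 = 547.

547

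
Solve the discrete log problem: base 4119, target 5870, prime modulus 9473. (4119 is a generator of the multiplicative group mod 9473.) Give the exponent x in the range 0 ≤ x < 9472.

5585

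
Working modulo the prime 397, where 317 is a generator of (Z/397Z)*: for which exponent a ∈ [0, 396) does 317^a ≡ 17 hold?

255

Baby-step giant-step with m = ceil(sqrt(396)) = 20.
Baby table (317^j mod 397 for j=0..19):
  0:1  1:317  2:48  3:130  4:319  5:285  6:226  7:182
  8:129  9:2  10:237  11:96  12:260  13:241  14:173  15:55
  16:364  17:258  18:4  19:77
Giant step factor: 317^(-20) ≡ 122 (mod 397).
Scan 17·122^i mod 397 for i = 0, 1, …:
  i=0: 17   i=1: 89   i=2: 139   i=3: 284
  i=4: 109   i=5: 197   i=6: 214   i=7: 303
  i=8: 45   i=9: 329   i=10: 41   i=11: 238
  i=12: 55
Match at i=12, j=15: a = 12·20 + 15 = 255.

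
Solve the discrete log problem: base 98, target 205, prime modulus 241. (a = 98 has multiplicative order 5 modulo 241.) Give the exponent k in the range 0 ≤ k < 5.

2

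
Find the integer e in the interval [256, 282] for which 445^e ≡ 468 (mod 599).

262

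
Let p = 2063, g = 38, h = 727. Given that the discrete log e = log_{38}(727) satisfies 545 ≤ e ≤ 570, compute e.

Compute 38^545 mod 2063 = 982, then multiply by 38 repeatedly:
  38^545=982  38^546=182  38^547=727
Found 727 at exponent 547.

547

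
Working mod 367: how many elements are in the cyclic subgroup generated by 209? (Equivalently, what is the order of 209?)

61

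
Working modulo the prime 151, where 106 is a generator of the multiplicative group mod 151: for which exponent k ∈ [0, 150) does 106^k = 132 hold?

135

Baby-step giant-step with m = ceil(sqrt(150)) = 13.
Baby table (106^j mod 151 for j=0..12):
  0:1  1:106  2:62  3:79  4:69  5:66  6:50  7:15
  8:80  9:24  10:128  11:129  12:84
Giant step factor: 106^(-13) ≡ 30 (mod 151).
Scan 132·30^i mod 151 for i = 0, 1, …:
  i=0: 132   i=1: 34   i=2: 114   i=3: 98
  i=4: 71   i=5: 16   i=6: 27   i=7: 55
  i=8: 140   i=9: 123   i=10: 66
Match at i=10, j=5: k = 10·13 + 5 = 135.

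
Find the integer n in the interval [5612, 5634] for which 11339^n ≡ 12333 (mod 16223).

5623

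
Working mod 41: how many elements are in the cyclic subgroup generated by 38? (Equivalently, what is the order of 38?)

8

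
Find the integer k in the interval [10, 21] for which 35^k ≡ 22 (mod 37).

Compute 35^10 mod 37 = 25, then multiply by 35 repeatedly:
  35^10=25  35^11=24  35^12=26  35^13=22
Found 22 at exponent 13.

13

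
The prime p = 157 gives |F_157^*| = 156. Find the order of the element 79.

52

The order of 79 must divide p − 1 = 156 = 2^2 · 3 · 13.
Divisors: 1, 2, 3, 4, 6, 12, 13, 26, 39, 52, 78, 156.
Check each in increasing order: 79^1 ≡ 79;  79^2 ≡ 118;  79^3 ≡ 59;  79^4 ≡ 108;  79^6 ≡ 27;  79^12 ≡ 101;  79^13 ≡ 129;  79^26 ≡ 156;  79^39 ≡ 28;  79^52 ≡ 1.
Smallest exponent giving 1 is 52.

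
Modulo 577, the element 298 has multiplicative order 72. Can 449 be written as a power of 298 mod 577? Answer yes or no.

no

449 ∈ ⟨298⟩ iff 449^72 ≡ 1 (mod 577), since |⟨298⟩| = 72.
449^72 mod 577 = 576.
Since 576 ≠ 1, 449 does not lie in the subgroup.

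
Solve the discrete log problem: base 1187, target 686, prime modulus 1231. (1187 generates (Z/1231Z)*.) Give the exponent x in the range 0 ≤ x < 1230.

422

Baby-step giant-step with m = ceil(sqrt(1230)) = 36.
Baby table (1187^j mod 1231 for j=0..35):
  0:1  1:1187  2:705  3:986  4:932  5:846  6:937  7:626
  8:769  9:632  10:505  11:1169  12:266  13:606  14:418  15:73
  16:481  17:994  18:580  19:331  20:208  21:696  22:151  23:742
  24:589  25:1166  26:398  27:953  28:1153  29:970  30:405  31:645
  32:1164  33:486  34:774  35:412
Giant step factor: 1187^(-36) ≡ 968 (mod 1231).
Scan 686·968^i mod 1231 for i = 0, 1, …:
  i=0: 686   i=1: 539   i=2: 1039   i=3: 25
  i=4: 811   i=5: 901   i=6: 620   i=7: 663
  i=8: 433   i=9: 604   i=10: 1178   i=11: 398
Match at i=11, j=26: x = 11·36 + 26 = 422.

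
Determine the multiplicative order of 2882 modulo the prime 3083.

The order of 2882 must divide p − 1 = 3082 = 2 · 23 · 67.
Divisors: 1, 2, 23, 46, 67, 134, 1541, 3082.
Check each in increasing order: 2882^1 ≡ 2882;  2882^2 ≡ 322;  2882^23 ≡ 2583;  2882^46 ≡ 277;  2882^67 ≡ 2155;  2882^134 ≡ 1027;  2882^1541 ≡ 1.
Smallest exponent giving 1 is 1541.

1541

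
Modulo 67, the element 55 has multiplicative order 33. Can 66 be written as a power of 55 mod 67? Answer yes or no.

no

66 ∈ ⟨55⟩ iff 66^33 ≡ 1 (mod 67), since |⟨55⟩| = 33.
66^33 mod 67 = 66.
Since 66 ≠ 1, 66 does not lie in the subgroup.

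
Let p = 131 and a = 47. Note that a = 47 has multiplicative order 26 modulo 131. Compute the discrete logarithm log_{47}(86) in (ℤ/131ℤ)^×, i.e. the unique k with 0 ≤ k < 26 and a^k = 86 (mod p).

21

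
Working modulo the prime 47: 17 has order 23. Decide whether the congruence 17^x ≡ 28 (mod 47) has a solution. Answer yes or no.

yes

⟨17⟩ has order 23; its elements mod 47 are {1, 2, 3, 4, 6, 7, 8, 9, 12, 14, 16, 17, 18, 21, 24, 25, 27, 28, 32, 34, 36, 37, 42}.
28 is in this set.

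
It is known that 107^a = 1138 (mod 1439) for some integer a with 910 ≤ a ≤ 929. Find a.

914

Compute 107^910 mod 1439 = 5, then multiply by 107 repeatedly:
  107^910=5  107^911=535  107^912=1124  107^913=831  107^914=1138
Found 1138 at exponent 914.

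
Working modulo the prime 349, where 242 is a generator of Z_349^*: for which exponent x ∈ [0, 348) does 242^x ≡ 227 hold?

58

Baby-step giant-step with m = ceil(sqrt(348)) = 19.
Baby table (242^j mod 349 for j=0..18):
  0:1  1:242  2:281  3:296  4:87  5:114  6:17  7:275
  8:240  9:146  10:83  11:193  12:289  13:138  14:241  15:39
  16:15  17:140  18:27
Giant step factor: 242^(-19) ≡ 331 (mod 349).
Scan 227·331^i mod 349 for i = 0, 1, …:
  i=0: 227   i=1: 102   i=2: 258   i=3: 242
Match at i=3, j=1: x = 3·19 + 1 = 58.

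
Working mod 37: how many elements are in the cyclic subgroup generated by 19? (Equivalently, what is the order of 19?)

The order of 19 must divide p − 1 = 36 = 2^2 · 3^2.
Divisors: 1, 2, 3, 4, 6, 9, 12, 18, 36.
Check each in increasing order: 19^1 ≡ 19;  19^2 ≡ 28;  19^3 ≡ 14;  19^4 ≡ 7;  19^6 ≡ 11;  19^9 ≡ 6;  19^12 ≡ 10;  19^18 ≡ 36;  19^36 ≡ 1.
Smallest exponent giving 1 is 36.

36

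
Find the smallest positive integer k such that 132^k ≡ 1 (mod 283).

94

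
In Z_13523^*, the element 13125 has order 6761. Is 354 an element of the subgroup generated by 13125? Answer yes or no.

354 ∈ ⟨13125⟩ iff 354^6761 ≡ 1 (mod 13523), since |⟨13125⟩| = 6761.
354^6761 mod 13523 = 1.
Since 1 = 1, 354 lies in the subgroup.

yes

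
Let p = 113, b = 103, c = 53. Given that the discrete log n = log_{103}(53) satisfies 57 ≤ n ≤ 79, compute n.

76

Compute 103^57 mod 113 = 10, then multiply by 103 repeatedly:
  103^57=10  103^58=13  103^59=96  103^60=57  103^61=108
  103^62=50  103^63=65  103^64=28  103^65=59  103^66=88
  103^67=24  103^68=99  103^69=27  103^70=69  103^71=101
  103^72=7  103^73=43  103^74=22  103^75=6  103^76=53
Found 53 at exponent 76.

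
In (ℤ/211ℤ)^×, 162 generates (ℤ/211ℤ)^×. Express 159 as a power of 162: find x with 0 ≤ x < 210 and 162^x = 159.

67

Baby-step giant-step with m = ceil(sqrt(210)) = 15.
Baby table (162^j mod 211 for j=0..14):
  0:1  1:162  2:80  3:89  4:70  5:157  6:114  7:111
  8:47  9:18  10:173  11:174  12:125  13:205  14:83
Giant step factor: 162^(-15) ≡ 40 (mod 211).
Scan 159·40^i mod 211 for i = 0, 1, …:
  i=0: 159   i=1: 30   i=2: 145   i=3: 103
  i=4: 111
Match at i=4, j=7: x = 4·15 + 7 = 67.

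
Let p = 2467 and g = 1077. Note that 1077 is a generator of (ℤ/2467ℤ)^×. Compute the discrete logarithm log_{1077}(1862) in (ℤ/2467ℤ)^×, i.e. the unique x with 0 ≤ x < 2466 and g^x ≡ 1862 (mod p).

Baby-step giant-step with m = ceil(sqrt(2466)) = 50.
Baby table (1077^j mod 2467 for j=0..49):
  0:1  1:1077  2:439  3:1606  4:295  5:1939  6:1221  7:106
  8:680  9:2128  10:13  11:1666  12:773  13:1142  14:1368  15:537
  16:1071  17:1378  18:1439  19:527  20:169  21:1922  22:181  23:44
  24:515  25:2047  26:1588  27:645  28:1438  29:1917  30:2197  31:316
  32:2353  33:572  34:1761  35:1941  36:908  37:984  38:1425  39:251
  40:1424  41:1641  42:985  43:35  44:690  45:563  46:1936  47:457
  48:1256  49:796
Giant step factor: 1077^(-50) ≡ 909 (mod 2467).
Scan 1862·909^i mod 2467 for i = 0, 1, …:
  i=0: 1862   i=1: 196   i=2: 540   i=3: 2394
  i=4: 252   i=5: 2104   i=6: 611   i=7: 324
  i=8: 943   i=9: 1138     …   i=23: 1526
  i=24: 680
Match at i=24, j=8: x = 24·50 + 8 = 1208.

1208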